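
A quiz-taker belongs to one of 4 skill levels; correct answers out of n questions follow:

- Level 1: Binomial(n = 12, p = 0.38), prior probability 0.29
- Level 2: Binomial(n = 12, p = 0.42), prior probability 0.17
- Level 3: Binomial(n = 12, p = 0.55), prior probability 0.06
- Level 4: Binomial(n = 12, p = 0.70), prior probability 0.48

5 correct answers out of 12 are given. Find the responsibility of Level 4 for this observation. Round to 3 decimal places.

0.111

P(component k | x) = π_k·f_k(x) / marginal(x), where marginal(x) = Σ_j π_j·f_j(x).
Evaluate each component's likelihood at the observed value:
  L_1 = 0.220996
  L_2 = 0.228543
  L_3 = 0.148945
  L_4 = 0.0291115
Unnormalised posteriors:
  π_1·L_1 = 0.29 × 0.220996 = 0.0640889
  π_2·L_2 = 0.17 × 0.228543 = 0.0388523
  π_3·L_3 = 0.06 × 0.148945 = 0.00893671
  π_4·L_4 = 0.48 × 0.0291115 = 0.0139735
Sum: 0.0640889 + 0.0388523 + 0.00893671 + 0.0139735 = 0.125851
Responsibility of Level 4: 0.0139735 / 0.125851 ≈ 0.111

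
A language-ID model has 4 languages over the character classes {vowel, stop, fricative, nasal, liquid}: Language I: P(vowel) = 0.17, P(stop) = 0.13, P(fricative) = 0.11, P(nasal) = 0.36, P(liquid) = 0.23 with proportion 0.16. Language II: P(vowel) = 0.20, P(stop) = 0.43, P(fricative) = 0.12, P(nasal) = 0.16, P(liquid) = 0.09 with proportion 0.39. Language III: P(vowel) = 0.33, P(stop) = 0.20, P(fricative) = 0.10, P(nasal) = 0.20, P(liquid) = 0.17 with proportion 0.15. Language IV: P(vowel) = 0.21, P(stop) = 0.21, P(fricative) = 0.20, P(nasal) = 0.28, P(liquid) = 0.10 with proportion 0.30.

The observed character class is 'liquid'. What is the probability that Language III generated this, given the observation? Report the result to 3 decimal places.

0.200

Posterior ∝ prior × likelihood, so P(k | x) ∝ π_k f_k(x); normalise over all components.
Evaluate each component's likelihood at the observed value:
  L_I = 0.23
  L_II = 0.09
  L_III = 0.17
  L_IV = 0.1
Prior × likelihood for each component:
  π_I·L_I = 0.16 × 0.23 = 0.0368
  π_II·L_II = 0.39 × 0.09 = 0.0351
  π_III·L_III = 0.15 × 0.17 = 0.0255
  π_IV·L_IV = 0.30 × 0.1 = 0.03
Normaliser: 0.0368 + 0.0351 + 0.0255 + 0.03 = 0.1274
P(Language III | 'liquid') ≈ 0.200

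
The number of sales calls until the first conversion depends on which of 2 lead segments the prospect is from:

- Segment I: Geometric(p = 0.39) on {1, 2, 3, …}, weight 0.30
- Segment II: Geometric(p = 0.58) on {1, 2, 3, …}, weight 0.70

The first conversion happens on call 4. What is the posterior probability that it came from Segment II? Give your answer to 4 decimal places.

P(component k | x) = P(Z=k)·f_k(x) / marginal(x), where marginal(x) = Σ_j P(Z=j)·f_j(x).
Evaluate each component's likelihood at the observed value:
  f_I = 0.0885226
  f_II = 0.042971
Prior × likelihood for each component:
  P(Z=I)·f_I = 0.30 × 0.0885226 = 0.0265568
  P(Z=II)·f_II = 0.70 × 0.042971 = 0.0300797
Marginal: 0.0265568 + 0.0300797 = 0.0566365
P(Segment II | the observation) = 0.0300797 / 0.0566365 ≈ 0.5311

0.5311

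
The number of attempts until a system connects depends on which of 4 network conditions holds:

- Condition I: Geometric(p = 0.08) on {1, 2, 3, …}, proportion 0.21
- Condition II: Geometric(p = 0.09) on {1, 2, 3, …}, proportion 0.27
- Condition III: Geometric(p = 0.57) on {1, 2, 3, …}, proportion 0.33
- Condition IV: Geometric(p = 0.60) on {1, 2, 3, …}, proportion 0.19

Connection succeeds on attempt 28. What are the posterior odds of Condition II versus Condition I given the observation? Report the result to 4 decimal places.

1.0768

Since P(k|x) ∝ π_k f_k(x), the posterior odds are π_i f_i(x) / (π_j f_j(x)).
Component likelihoods at x = 28:
  L_I = 0.00842095
  L_II = 0.00705278
  L_III = 7.23641e-11
  L_IV = 1.08086e-11
Posterior odds = (π_II·L_II) / (π_I·L_I) = (0.27·0.00705278) / (0.21·0.00842095) = 0.00190425 / 0.0017684 ≈ 1.0768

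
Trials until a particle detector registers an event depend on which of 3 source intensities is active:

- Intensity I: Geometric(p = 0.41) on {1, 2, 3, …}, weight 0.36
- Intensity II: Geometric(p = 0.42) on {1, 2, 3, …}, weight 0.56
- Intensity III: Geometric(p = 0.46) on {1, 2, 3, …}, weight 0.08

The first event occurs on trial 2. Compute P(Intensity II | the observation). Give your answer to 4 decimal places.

0.5605

By Bayes' theorem, P(k | x) = π_k f_k(x) / Σ_j π_j f_j(x).
Component likelihoods at x = 2:
  f_I = 0.41·(1−0.41)^1 = 0.41·0.59 = 0.2419
  f_II = 0.42·(1−0.42)^1 = 0.42·0.58 = 0.2436
  f_III = 0.46·(1−0.46)^1 = 0.46·0.54 = 0.2484
Unnormalised posteriors:
  π_I·f_I = 0.36 × 0.2419 = 0.087084
  π_II·f_II = 0.56 × 0.2436 = 0.136416
  π_III·f_III = 0.08 × 0.2484 = 0.019872
Denominator: 0.087084 + 0.136416 + 0.019872 = 0.243372
P(Intensity II | 2) ≈ 0.5605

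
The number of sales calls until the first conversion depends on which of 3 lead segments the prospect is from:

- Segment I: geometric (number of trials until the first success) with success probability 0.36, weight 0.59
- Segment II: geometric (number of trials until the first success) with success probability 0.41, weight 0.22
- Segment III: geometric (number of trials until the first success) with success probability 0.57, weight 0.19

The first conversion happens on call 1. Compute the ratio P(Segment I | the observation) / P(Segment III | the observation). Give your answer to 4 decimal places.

1.9612

Posterior odds = (w_i f_i(x)) / (w_j f_j(x)); the normalising sum cancels.
Geometric probabilities:
  f_I = 0.36
  f_II = 0.41
  f_III = 0.57
Posterior odds = (w_I·f_I) / (w_III·f_III) = (0.59·0.36) / (0.19·0.57) = 0.2124 / 0.1083 ≈ 1.9612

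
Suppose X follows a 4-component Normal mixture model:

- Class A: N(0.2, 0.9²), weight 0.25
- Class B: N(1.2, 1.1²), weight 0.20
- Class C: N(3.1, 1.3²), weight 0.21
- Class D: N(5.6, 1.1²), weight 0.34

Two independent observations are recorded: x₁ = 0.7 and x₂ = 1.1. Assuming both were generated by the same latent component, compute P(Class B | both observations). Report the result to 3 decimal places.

0.470

The responsibility of component k is π_k f_k(x) divided by Σ_j π_j f_j(x).
Since both observations come from the same component, the likelihood for component k is f_k(x₁)·f_k(x₂).
  f_A = [0.37988] × [0.268856] = 0.102133
  f_B = [0.327079] × [0.361179] = 0.118134
  f_C = [0.05583] × [0.0939742] = 0.00524658
  f_D = [1.78103e-05] × [8.42251e-05] = 1.50007e-09
Unnormalised posteriors:
  π_A·f_A = 0.25 × 0.102133 = 0.0255333
  π_B·f_B = 0.20 × 0.118134 = 0.0236268
  π_C·f_C = 0.21 × 0.00524658 = 0.00110178
  π_D·f_D = 0.34 × 1.50007e-09 = 5.10024e-10
Denominator: 0.0255333 + 0.0236268 + 0.00110178 + 5.10024e-10 = 0.0502619
So the posterior for Class B is 0.0236268 / 0.0502619 ≈ 0.470.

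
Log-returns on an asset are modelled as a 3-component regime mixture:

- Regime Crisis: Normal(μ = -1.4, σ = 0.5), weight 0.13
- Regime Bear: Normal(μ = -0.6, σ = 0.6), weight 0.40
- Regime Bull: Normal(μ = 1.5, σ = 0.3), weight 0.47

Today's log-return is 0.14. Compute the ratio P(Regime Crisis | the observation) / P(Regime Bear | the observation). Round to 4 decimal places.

0.0073

Only the two components matter; the odds are (π_i f_i(x)) / (π_j f_j(x)).
Evaluate each component's likelihood at the observed value:
  p_Crisis = 0.00695015
  p_Bear = 0.31078
  p_Bull = 4.58323e-05
Odds = (0.13/0.40) × (0.00695015/0.31078) = 0.325 × 0.0223635 ≈ 0.0073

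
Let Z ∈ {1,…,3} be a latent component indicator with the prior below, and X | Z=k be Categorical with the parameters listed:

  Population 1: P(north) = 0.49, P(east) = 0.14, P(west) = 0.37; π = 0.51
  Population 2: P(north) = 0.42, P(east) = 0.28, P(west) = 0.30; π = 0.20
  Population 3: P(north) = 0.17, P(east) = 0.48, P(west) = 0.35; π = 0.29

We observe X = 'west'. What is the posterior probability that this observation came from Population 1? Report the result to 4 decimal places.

Apply Bayes' rule: the posterior for each component is proportional to its prior times its likelihood at x.
Categorical probabilities:
  L_1 = P(west | comp) = 0.37
  L_2 = P(west | comp) = 0.30
  L_3 = P(west | comp) = 0.35
Multiply by the mixture weights:
  π_1·L_1 = 0.51 × 0.37 = 0.1887
  π_2·L_2 = 0.20 × 0.3 = 0.06
  π_3·L_3 = 0.29 × 0.35 = 0.1015
Evidence: 0.1887 + 0.06 + 0.1015 = 0.3502
So the posterior for Population 1 is 0.1887 / 0.3502 ≈ 0.5388.

0.5388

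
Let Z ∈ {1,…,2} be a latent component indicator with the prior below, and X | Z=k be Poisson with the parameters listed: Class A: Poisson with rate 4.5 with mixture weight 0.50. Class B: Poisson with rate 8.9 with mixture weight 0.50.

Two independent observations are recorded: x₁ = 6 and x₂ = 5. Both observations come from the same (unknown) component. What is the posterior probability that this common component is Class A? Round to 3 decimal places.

The responsibility of component k is w_k f_k(x) divided by Σ_j w_j f_j(x).
Since both observations come from the same component, the likelihood for component k is f_k(x₁)·f_k(x₂).
  L_A = [e^(−4.5)·4.5^6/6! = 0.12812] × [0.170827] = 0.0218864
  L_B = [e^(−8.9)·8.9^6/6! = 0.0941427] × [0.063467] = 0.00597495
Weight by the priors:
  w_A·L_A = 0.50 × 0.0218864 = 0.0109432
  w_B·L_B = 0.50 × 0.00597495 = 0.00298748
Normaliser: 0.0109432 + 0.00298748 = 0.0139307
So the posterior for Class A is 0.0109432 / 0.0139307 ≈ 0.786.

0.786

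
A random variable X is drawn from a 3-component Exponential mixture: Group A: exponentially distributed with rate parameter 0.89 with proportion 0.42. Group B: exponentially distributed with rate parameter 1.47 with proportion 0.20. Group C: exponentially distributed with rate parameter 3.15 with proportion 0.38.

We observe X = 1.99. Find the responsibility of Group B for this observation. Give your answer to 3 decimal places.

Posterior ∝ prior × likelihood, so P(k | x) ∝ π_k f_k(x); normalise over all components.
Exponential densities:
  f_A = 0.89·e^(−0.89·1.99) = 0.89·e^(−1.7711) = 0.15143
  f_B = 1.47·e^(−1.47·1.99) = 1.47·e^(−2.9253) = 0.0788634
  f_C = 3.15·e^(−3.15·1.99) = 3.15·e^(−6.2685) = 0.00596947
Weight by the priors:
  π_A·f_A = 0.42 × 0.15143 = 0.0636005
  π_B·f_B = 0.20 × 0.0788634 = 0.0157727
  π_C·f_C = 0.38 × 0.00596947 = 0.0022684
Evidence: 0.0636005 + 0.0157727 + 0.0022684 = 0.0816416
P(Group B | x) = 0.0157727 / 0.0816416 ≈ 0.193

0.193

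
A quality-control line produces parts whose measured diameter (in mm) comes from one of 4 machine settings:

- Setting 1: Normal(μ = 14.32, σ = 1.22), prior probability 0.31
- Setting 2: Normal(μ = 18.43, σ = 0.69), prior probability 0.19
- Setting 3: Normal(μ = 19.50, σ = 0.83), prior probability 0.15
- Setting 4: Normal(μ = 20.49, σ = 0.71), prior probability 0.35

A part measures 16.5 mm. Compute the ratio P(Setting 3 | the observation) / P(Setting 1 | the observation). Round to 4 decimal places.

Posterior odds = (π_i f_i(x)) / (π_j f_j(x)); the normalising sum cancels.
Normal densities:
  f_1 = (1/(1.22·√(2π)))·exp(−(16.5−14.32)²/(2·1.22²)) = 0.327002·exp(-1.59648) = 0.0662534
  f_2 = (1/(0.69·√(2π)))·exp(−(16.5−18.43)²/(2·0.69²)) = 0.578177·exp(-3.91189) = 0.0115651
  f_3 = (1/(0.83·√(2π)))·exp(−(16.5−19.50)²/(2·0.83²)) = 0.480653·exp(-6.53215) = 0.000699768
  f_4 = (1/(0.71·√(2π)))·exp(−(16.5−20.49)²/(2·0.71²)) = 0.561891·exp(-15.79062) = 7.79604e-08
Posterior odds = (π_3·f_3) / (π_1·f_1) = (0.15·0.000699768) / (0.31·0.0662534) = 0.000104965 / 0.0205385 ≈ 0.0051

0.0051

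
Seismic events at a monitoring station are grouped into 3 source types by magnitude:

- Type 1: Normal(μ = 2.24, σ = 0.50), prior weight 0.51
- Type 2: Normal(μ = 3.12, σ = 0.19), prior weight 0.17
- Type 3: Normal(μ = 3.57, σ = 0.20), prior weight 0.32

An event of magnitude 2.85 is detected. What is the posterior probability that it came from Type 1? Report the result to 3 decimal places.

P(component k | x) = w_k·f_k(x) / marginal(x), where marginal(x) = Σ_j w_j·f_j(x).
Component likelihoods at x = 2.85:
  p_1 = 0.379086
  p_2 = 0.764982
  p_3 = 0.00305951
Weight by the priors:
  w_1·p_1 = 0.51 × 0.379086 = 0.193334
  w_2·p_2 = 0.17 × 0.764982 = 0.130047
  w_3·p_3 = 0.32 × 0.00305951 = 0.000979043
Denominator: 0.193334 + 0.130047 + 0.000979043 = 0.32436
P(Type 1 | the observation) ≈ 0.596

0.596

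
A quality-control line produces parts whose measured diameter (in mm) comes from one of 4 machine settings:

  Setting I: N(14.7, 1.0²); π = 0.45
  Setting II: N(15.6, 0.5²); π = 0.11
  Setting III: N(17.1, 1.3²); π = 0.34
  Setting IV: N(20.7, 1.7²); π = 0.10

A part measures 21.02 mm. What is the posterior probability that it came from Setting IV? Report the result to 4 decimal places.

P(component k | x) = P(Z=k)·f_k(x) / marginal(x), where marginal(x) = Σ_j P(Z=j)·f_j(x).
Normal densities:
  p_I = (1/(1.0·√(2π)))·exp(−(21.02−14.7)²/(2·1.0²)) = 0.398942·exp(-19.97120) = 8.46307e-10
  p_II = (1/(0.5·√(2π)))·exp(−(21.02−15.6)²/(2·0.5²)) = 0.797885·exp(-58.75280) = 2.43177e-26
  p_III = (1/(1.3·√(2π)))·exp(−(21.02−17.1)²/(2·1.3²)) = 0.306879·exp(-4.54627) = 0.00325496
  p_IV = (1/(1.7·√(2π)))·exp(−(21.02−20.7)²/(2·1.7²)) = 0.234672·exp(-0.01772) = 0.230551
Weight by the priors:
  P(Z=I)·p_I = 0.45 × 8.46307e-10 = 3.80838e-10
  P(Z=II)·p_II = 0.11 × 2.43177e-26 = 2.67495e-27
  P(Z=III)·p_III = 0.34 × 0.00325496 = 0.00110669
  P(Z=IV)·p_IV = 0.10 × 0.230551 = 0.0230551
Evidence: 3.80838e-10 + 2.67495e-27 + 0.00110669 + 0.0230551 = 0.0241618
Responsibility of Setting IV: 0.0230551 / 0.0241618 ≈ 0.9542

0.9542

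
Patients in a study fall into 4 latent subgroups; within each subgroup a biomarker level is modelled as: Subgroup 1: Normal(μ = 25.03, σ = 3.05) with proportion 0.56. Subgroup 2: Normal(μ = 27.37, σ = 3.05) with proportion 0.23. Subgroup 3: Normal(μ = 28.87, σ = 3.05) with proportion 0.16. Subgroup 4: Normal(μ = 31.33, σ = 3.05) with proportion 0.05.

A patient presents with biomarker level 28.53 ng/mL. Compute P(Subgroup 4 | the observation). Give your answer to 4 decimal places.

Apply Bayes' rule: the posterior for each component is proportional to its prior times its likelihood at x.
Normal densities:
  f_1 = (1/(3.05·√(2π)))·exp(−(28.53−25.03)²/(2·3.05²)) = 0.130801·exp(-0.65843) = 0.0677111
  f_2 = (1/(3.05·√(2π)))·exp(−(28.53−27.37)²/(2·3.05²)) = 0.130801·exp(-0.07232) = 0.121675
  f_3 = (1/(3.05·√(2π)))·exp(−(28.53−28.87)²/(2·3.05²)) = 0.130801·exp(-0.00621) = 0.129991
  f_4 = (1/(3.05·√(2π)))·exp(−(28.53−31.33)²/(2·3.05²)) = 0.130801·exp(-0.42139) = 0.0858227
Multiply by the mixture weights:
  P(Z=1)·f_1 = 0.56 × 0.0677111 = 0.0379182
  P(Z=2)·f_2 = 0.23 × 0.121675 = 0.0279852
  P(Z=3)·f_3 = 0.16 × 0.129991 = 0.0207985
  P(Z=4)·f_4 = 0.05 × 0.0858227 = 0.00429113
Denominator: 0.0379182 + 0.0279852 + 0.0207985 + 0.00429113 = 0.090993
So the posterior for Subgroup 4 is 0.00429113 / 0.090993 ≈ 0.0472.

0.0472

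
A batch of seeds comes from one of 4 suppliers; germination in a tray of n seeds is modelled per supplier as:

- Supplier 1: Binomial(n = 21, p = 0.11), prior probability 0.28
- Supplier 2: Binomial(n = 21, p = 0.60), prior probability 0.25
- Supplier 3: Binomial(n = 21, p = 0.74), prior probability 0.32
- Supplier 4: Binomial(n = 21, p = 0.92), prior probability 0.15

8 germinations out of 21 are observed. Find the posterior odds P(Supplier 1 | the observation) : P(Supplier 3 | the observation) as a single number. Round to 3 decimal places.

The posterior odds equal the prior odds times the likelihood ratio: (π_i/π_j)·(f_i(x)/f_j(x)).
Binomial probabilities:
  f_1 = 0.000958859
  f_2 = 0.0229368
  f_3 = 0.000453994
  f_4 = 5.74137e-10
Posterior odds = (π_1·f_1) / (π_3·f_3) = (0.28·0.000958859) / (0.32·0.000453994) = 0.00026848 / 0.000145278 ≈ 1.848

1.848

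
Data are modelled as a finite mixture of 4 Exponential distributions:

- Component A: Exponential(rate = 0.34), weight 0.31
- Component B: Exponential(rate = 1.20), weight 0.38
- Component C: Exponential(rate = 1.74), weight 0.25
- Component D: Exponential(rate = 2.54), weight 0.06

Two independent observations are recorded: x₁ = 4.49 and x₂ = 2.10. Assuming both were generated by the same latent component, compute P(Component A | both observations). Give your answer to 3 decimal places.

0.948

By Bayes' theorem, P(k | x) = w_k f_k(x) / Σ_j w_j f_j(x).
Since both observations come from the same component, the likelihood for component k is f_k(x₁)·f_k(x₂).
  f_A = [0.34·e^(−0.34·4.49) = 0.34·e^(−1.5266) = 0.0738729] × [0.166492] = 0.0122992
  f_B = [1.20·e^(−1.20·4.49) = 1.20·e^(−5.3880) = 0.00548533] × [0.0965515] = 0.000529617
  f_C = [1.74·e^(−1.74·4.49) = 1.74·e^(−7.8126) = 0.000704012] × [0.045044] = 3.17115e-05
  f_D = [2.54·e^(−2.54·4.49) = 2.54·e^(−11.4046) = 2.8306e-05] × [0.0122548] = 3.46885e-07
Multiply by the mixture weights:
  w_A·f_A = 0.31 × 0.0122992 = 0.00381276
  w_B·f_B = 0.38 × 0.000529617 = 0.000201254
  w_C·f_C = 0.25 × 3.17115e-05 = 7.92789e-06
  w_D·f_D = 0.06 × 3.46885e-07 = 2.08131e-08
Normaliser: 0.00381276 + 0.000201254 + 7.92789e-06 + 2.08131e-08 = 0.00402196
P(Component A | x) ≈ 0.948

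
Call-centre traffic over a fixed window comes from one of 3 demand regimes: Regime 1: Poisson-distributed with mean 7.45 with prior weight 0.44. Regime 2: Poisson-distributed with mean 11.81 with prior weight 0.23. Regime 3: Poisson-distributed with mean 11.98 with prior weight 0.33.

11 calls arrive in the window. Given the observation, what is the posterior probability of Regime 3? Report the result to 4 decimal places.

0.4217

Apply Bayes' rule: the posterior for each component is proportional to its prior times its likelihood at x.
Poisson probabilities:
  p_1 = e^(−7.45)·7.45^11/11! = 0.057157
  p_2 = e^(−11.81)·11.81^11/11! = 0.116031
  p_3 = e^(−11.98)·11.98^11/11! = 0.114557
Weight by the priors:
  w_1·p_1 = 0.44 × 0.057157 = 0.0251491
  w_2·p_2 = 0.23 × 0.116031 = 0.0266872
  w_3·p_3 = 0.33 × 0.114557 = 0.0378038
Denominator: 0.0251491 + 0.0266872 + 0.0378038 = 0.0896401
So the posterior for Regime 3 is 0.0378038 / 0.0896401 ≈ 0.4217.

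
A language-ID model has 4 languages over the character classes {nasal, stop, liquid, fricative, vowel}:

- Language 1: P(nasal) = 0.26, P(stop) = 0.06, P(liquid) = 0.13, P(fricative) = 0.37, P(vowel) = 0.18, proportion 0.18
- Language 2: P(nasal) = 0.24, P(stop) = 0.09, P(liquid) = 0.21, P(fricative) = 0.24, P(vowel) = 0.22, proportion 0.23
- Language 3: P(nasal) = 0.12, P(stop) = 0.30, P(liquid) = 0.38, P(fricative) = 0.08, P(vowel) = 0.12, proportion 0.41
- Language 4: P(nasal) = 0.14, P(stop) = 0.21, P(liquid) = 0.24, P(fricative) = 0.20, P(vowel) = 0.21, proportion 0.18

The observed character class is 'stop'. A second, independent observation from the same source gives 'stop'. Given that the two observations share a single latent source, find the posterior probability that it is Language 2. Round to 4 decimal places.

0.0393

Posterior ∝ prior × likelihood, so P(k | x) ∝ π_k f_k(x); normalise over all components.
Since both observations come from the same component, the likelihood for component k is f_k(x₁)·f_k(x₂).
  L_1 = [0.06] × [0.06] = 0.0036
  L_2 = [0.09] × [0.09] = 0.0081
  L_3 = [0.3] × [0.3] = 0.09
  L_4 = [0.21] × [0.21] = 0.0441
Unnormalised posteriors:
  π_1·L_1 = 0.18 × 0.0036 = 0.000648
  π_2·L_2 = 0.23 × 0.0081 = 0.001863
  π_3·L_3 = 0.41 × 0.09 = 0.0369
  π_4·L_4 = 0.18 × 0.0441 = 0.007938
Sum: 0.000648 + 0.001863 + 0.0369 + 0.007938 = 0.047349
Responsibility of Language 2: 0.001863 / 0.047349 ≈ 0.0393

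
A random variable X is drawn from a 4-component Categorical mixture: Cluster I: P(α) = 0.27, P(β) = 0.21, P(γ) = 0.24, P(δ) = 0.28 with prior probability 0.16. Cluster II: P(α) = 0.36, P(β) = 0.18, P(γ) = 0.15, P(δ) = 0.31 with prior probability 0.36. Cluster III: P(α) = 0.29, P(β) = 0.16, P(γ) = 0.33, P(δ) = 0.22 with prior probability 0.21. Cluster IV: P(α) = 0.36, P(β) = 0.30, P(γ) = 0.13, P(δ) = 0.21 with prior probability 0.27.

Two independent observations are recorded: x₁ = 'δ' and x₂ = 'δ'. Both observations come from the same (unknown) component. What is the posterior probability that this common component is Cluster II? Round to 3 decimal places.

Apply Bayes' rule: the posterior for each component is proportional to its prior times its likelihood at x.
Since both observations come from the same component, the likelihood for component k is f_k(x₁)·f_k(x₂).
  p_I = [0.28] × [0.28] = 0.0784
  p_II = [0.31] × [0.31] = 0.0961
  p_III = [0.22] × [0.22] = 0.0484
  p_IV = [0.21] × [0.21] = 0.0441
Weight by the priors:
  P(Z=I)·p_I = 0.16 × 0.0784 = 0.012544
  P(Z=II)·p_II = 0.36 × 0.0961 = 0.034596
  P(Z=III)·p_III = 0.21 × 0.0484 = 0.010164
  P(Z=IV)·p_IV = 0.27 × 0.0441 = 0.011907
Normaliser: 0.012544 + 0.034596 + 0.010164 + 0.011907 = 0.069211
P(Cluster II | x₁, x₂) = 0.034596 / 0.069211 ≈ 0.500

0.500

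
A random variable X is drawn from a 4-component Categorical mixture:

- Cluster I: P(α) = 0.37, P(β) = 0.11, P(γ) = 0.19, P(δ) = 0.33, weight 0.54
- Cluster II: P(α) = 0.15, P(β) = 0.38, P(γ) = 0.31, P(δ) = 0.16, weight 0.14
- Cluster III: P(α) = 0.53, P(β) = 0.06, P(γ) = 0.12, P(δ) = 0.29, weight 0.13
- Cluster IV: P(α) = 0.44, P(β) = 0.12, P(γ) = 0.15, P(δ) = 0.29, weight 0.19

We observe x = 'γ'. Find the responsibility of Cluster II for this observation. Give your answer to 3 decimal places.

0.228

By Bayes' theorem, P(k | x) = π_k f_k(x) / Σ_j π_j f_j(x).
Categorical probabilities:
  f_I = P(γ | comp) = 0.19
  f_II = P(γ | comp) = 0.31
  f_III = P(γ | comp) = 0.12
  f_IV = P(γ | comp) = 0.15
Multiply by the mixture weights:
  π_I·f_I = 0.54 × 0.19 = 0.1026
  π_II·f_II = 0.14 × 0.31 = 0.0434
  π_III·f_III = 0.13 × 0.12 = 0.0156
  π_IV·f_IV = 0.19 × 0.15 = 0.0285
Denominator: 0.1026 + 0.0434 + 0.0156 + 0.0285 = 0.1901
P(Cluster II | the observation) = 0.0434 / 0.1901 ≈ 0.228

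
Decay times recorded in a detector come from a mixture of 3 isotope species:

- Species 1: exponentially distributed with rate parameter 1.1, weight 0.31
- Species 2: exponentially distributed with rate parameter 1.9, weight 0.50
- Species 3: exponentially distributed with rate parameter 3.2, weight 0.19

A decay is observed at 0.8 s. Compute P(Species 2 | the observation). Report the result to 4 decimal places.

0.5244

P(component k | x) = π_k·f_k(x) / marginal(x), where marginal(x) = Σ_j π_j·f_j(x).
Exponential densities:
  L_1 = 0.456261
  L_2 = 0.415553
  L_3 = 0.247375
Weight by the priors:
  π_1·L_1 = 0.31 × 0.456261 = 0.141441
  π_2·L_2 = 0.50 × 0.415553 = 0.207776
  π_3·L_3 = 0.19 × 0.247375 = 0.0470013
Evidence: 0.141441 + 0.207776 + 0.0470013 = 0.396219
P(Species 2 | the observation) = 0.207776 / 0.396219 ≈ 0.5244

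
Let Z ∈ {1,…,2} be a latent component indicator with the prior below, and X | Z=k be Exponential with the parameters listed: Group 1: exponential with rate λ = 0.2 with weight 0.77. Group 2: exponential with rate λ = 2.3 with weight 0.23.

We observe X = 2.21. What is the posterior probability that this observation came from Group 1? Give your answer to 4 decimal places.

By Bayes' theorem, P(k | x) = π_k f_k(x) / Σ_j π_j f_j(x).
Component likelihoods at x = 2.21:
  p_1 = 0.12855
  p_2 = 0.0142629
Weight by the priors:
  π_1·p_1 = 0.77 × 0.12855 = 0.0989834
  π_2·p_2 = 0.23 × 0.0142629 = 0.00328048
Sum: 0.0989834 + 0.00328048 = 0.102264
P(Group 1 | x) = 0.0989834 / 0.102264 ≈ 0.9679

0.9679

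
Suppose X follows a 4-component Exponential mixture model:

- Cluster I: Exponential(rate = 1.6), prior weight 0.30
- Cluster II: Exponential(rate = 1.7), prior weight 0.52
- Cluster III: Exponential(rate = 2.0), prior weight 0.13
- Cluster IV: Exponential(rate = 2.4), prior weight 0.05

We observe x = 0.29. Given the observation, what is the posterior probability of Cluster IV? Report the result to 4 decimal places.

The responsibility of component k is w_k f_k(x) divided by Σ_j w_j f_j(x).
Component likelihoods at x = 0.29:
  f_I = 1.6·e^(−1.6·0.29) = 1.6·e^(−0.4640) = 1.00602
  f_II = 1.7·e^(−1.7·0.29) = 1.7·e^(−0.4930) = 1.03835
  f_III = 2.0·e^(−2.0·0.29) = 2.0·e^(−0.5800) = 1.1198
  f_IV = 2.4·e^(−2.4·0.29) = 2.4·e^(−0.6960) = 1.19658
Multiply by the mixture weights:
  w_I·f_I = 0.30 × 1.00602 = 0.301807
  w_II·f_II = 0.52 × 1.03835 = 0.539939
  w_III·f_III = 0.13 × 1.1198 = 0.145574
  w_IV·f_IV = 0.05 × 1.19658 = 0.0598291
Normaliser: 0.301807 + 0.539939 + 0.145574 + 0.0598291 = 1.04715
Responsibility of Cluster IV: 0.0598291 / 1.04715 ≈ 0.0571

0.0571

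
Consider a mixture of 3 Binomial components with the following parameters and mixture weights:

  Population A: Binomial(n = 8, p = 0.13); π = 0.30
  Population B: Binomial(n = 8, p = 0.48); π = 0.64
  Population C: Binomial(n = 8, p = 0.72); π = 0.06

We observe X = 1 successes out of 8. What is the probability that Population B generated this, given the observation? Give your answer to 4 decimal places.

0.1767

The responsibility of component k is π_k f_k(x) divided by Σ_j π_j f_j(x).
Evaluate each component's likelihood at the observed value:
  f_A = 0.392345
  f_B = 0.039478
  f_C = 0.000777193
Unnormalised posteriors:
  π_A·f_A = 0.30 × 0.392345 = 0.117703
  π_B·f_B = 0.64 × 0.039478 = 0.0252659
  π_C·f_C = 0.06 × 0.000777193 = 4.66316e-05
Denominator: 0.117703 + 0.0252659 + 4.66316e-05 = 0.143016
Responsibility of Population B: 0.0252659 / 0.143016 ≈ 0.1767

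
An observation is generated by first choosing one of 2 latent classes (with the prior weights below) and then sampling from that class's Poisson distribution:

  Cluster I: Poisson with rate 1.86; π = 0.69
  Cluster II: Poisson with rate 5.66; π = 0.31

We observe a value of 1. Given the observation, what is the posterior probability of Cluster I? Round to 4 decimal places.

By Bayes' theorem, P(k | x) = π_k f_k(x) / Σ_j π_j f_j(x).
Evaluate each component's likelihood at the observed value:
  p_I = 0.289551
  p_II = 0.019711
Multiply by the mixture weights:
  π_I·p_I = 0.69 × 0.289551 = 0.19979
  π_II·p_II = 0.31 × 0.019711 = 0.00611042
Normaliser: 0.19979 + 0.00611042 = 0.205901
P(Cluster I | 1) = 0.19979 / 0.205901 ≈ 0.9703

0.9703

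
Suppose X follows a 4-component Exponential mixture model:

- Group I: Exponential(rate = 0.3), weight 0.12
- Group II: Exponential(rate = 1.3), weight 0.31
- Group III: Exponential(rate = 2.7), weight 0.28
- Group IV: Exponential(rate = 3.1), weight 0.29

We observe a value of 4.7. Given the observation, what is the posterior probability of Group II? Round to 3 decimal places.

By Bayes' theorem, P(k | x) = π_k f_k(x) / Σ_j π_j f_j(x).
Evaluate each component's likelihood at the observed value:
  L_I = 0.073243
  L_II = 0.00288672
  L_III = 8.32083e-06
  L_IV = 1.45778e-06
Unnormalised posteriors:
  π_I·L_I = 0.12 × 0.073243 = 0.00878916
  π_II·L_II = 0.31 × 0.00288672 = 0.000894882
  π_III·L_III = 0.28 × 8.32083e-06 = 2.32983e-06
  π_IV·L_IV = 0.29 × 1.45778e-06 = 4.22755e-07
Sum: 0.00878916 + 0.000894882 + 2.32983e-06 + 4.22755e-07 = 0.00968679
Responsibility of Group II: 0.000894882 / 0.00968679 ≈ 0.092

0.092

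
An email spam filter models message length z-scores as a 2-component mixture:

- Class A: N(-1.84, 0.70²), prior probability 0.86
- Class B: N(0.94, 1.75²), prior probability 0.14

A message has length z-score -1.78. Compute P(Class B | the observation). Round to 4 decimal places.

0.0192

P(component k | x) = π_k·f_k(x) / marginal(x), where marginal(x) = Σ_j π_j·f_j(x).
Component likelihoods at x = -1.78:
  L_A = (1/(0.70·√(2π)))·exp(−(-1.78−-1.84)²/(2·0.70²)) = 0.569918·exp(-0.00367) = 0.567828
  L_B = (1/(1.75·√(2π)))·exp(−(-1.78−0.94)²/(2·1.75²)) = 0.227967·exp(-1.20790) = 0.0681219
Unnormalised posteriors:
  π_A·L_A = 0.86 × 0.567828 = 0.488332
  π_B·L_B = 0.14 × 0.0681219 = 0.00953707
Marginal: 0.488332 + 0.00953707 = 0.497869
So the posterior for Class B is 0.00953707 / 0.497869 ≈ 0.0192.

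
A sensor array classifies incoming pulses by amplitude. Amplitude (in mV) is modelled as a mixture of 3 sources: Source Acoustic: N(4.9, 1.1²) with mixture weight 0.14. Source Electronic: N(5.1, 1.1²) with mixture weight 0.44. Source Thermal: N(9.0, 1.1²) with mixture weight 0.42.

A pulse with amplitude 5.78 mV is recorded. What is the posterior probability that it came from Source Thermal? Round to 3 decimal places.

Posterior ∝ prior × likelihood, so P(k | x) ∝ π_k f_k(x); normalise over all components.
Normal densities:
  p_Acoustic = (1/(1.1·√(2π)))·exp(−(5.78−4.9)²/(2·1.1²)) = 0.362675·exp(-0.32000) = 0.263356
  p_Electronic = (1/(1.1·√(2π)))·exp(−(5.78−5.1)²/(2·1.1²)) = 0.362675·exp(-0.19107) = 0.299595
  p_Thermal = (1/(1.1·√(2π)))·exp(−(5.78−9.0)²/(2·1.1²)) = 0.362675·exp(-4.28446) = 0.00499803
Weight by the priors:
  π_Acoustic·p_Acoustic = 0.14 × 0.263356 = 0.0368698
  π_Electronic·p_Electronic = 0.44 × 0.299595 = 0.131822
  π_Thermal·p_Thermal = 0.42 × 0.00499803 = 0.00209917
Marginal: 0.0368698 + 0.131822 + 0.00209917 = 0.170791
P(Source Thermal | 5.78 mV) = 0.00209917 / 0.170791 ≈ 0.012

0.012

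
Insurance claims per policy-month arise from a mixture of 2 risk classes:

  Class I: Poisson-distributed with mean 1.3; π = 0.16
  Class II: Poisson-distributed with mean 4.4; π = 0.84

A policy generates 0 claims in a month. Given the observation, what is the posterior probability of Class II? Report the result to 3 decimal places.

0.191

Posterior ∝ prior × likelihood, so P(k | x) ∝ P(Z=k) f_k(x); normalise over all components.
Evaluate each component's likelihood at the observed value:
  f_I = e^(−1.3)·1.3^0/0! = 0.272532
  f_II = e^(−4.4)·4.4^0/0! = 0.0122773
Prior × likelihood for each component:
  P(Z=I)·f_I = 0.16 × 0.272532 = 0.0436051
  P(Z=II)·f_II = 0.84 × 0.0122773 = 0.010313
Normaliser: 0.0436051 + 0.010313 = 0.0539181
Responsibility of Class II: 0.010313 / 0.0539181 ≈ 0.191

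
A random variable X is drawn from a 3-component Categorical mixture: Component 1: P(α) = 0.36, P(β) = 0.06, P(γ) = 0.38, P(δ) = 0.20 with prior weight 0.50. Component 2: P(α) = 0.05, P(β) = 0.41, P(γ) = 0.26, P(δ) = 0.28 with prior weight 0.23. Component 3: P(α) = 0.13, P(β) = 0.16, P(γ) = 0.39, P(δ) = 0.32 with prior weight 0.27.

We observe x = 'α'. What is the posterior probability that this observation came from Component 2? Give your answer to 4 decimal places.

0.0508

By Bayes' theorem, P(k | x) = w_k f_k(x) / Σ_j w_j f_j(x).
Component likelihoods at x = 'α':
  p_1 = P(α | comp) = 0.36
  p_2 = P(α | comp) = 0.05
  p_3 = P(α | comp) = 0.13
Prior × likelihood for each component:
  w_1·p_1 = 0.50 × 0.36 = 0.18
  w_2·p_2 = 0.23 × 0.05 = 0.0115
  w_3·p_3 = 0.27 × 0.13 = 0.0351
Sum: 0.18 + 0.0115 + 0.0351 = 0.2266
Responsibility of Component 2: 0.0115 / 0.2266 ≈ 0.0508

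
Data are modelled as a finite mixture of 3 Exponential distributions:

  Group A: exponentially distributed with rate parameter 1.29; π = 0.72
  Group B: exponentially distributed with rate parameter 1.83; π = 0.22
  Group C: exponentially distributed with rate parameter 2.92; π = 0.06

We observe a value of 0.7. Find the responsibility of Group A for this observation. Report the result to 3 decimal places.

By Bayes' theorem, P(k | x) = P(Z=k) f_k(x) / Σ_j P(Z=j) f_j(x).
Evaluate each component's likelihood at the observed value:
  p_A = 1.29·e^(−1.29·0.7) = 1.29·e^(−0.9030) = 0.522904
  p_B = 1.83·e^(−1.83·0.7) = 1.83·e^(−1.2810) = 0.5083
  p_C = 2.92·e^(−2.92·0.7) = 2.92·e^(−2.0440) = 0.378168
Weight by the priors:
  P(Z=A)·p_A = 0.72 × 0.522904 = 0.376491
  P(Z=B)·p_B = 0.22 × 0.5083 = 0.111826
  P(Z=C)·p_C = 0.06 × 0.378168 = 0.0226901
Evidence: 0.376491 + 0.111826 + 0.0226901 = 0.511007
Responsibility of Group A: 0.376491 / 0.511007 ≈ 0.737

0.737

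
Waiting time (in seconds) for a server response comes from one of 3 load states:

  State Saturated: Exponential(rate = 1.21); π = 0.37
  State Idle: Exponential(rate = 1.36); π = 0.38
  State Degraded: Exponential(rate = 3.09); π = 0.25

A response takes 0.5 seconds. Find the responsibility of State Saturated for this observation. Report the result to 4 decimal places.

0.3643

Posterior ∝ prior × likelihood, so P(k | x) ∝ P(Z=k) f_k(x); normalise over all components.
Evaluate each component's likelihood at the observed value:
  f_Saturated = 0.66075
  f_Idle = 0.688999
  f_Degraded = 0.659134
Weight by the priors:
  P(Z=Saturated)·f_Saturated = 0.37 × 0.66075 = 0.244478
  P(Z=Idle)·f_Idle = 0.38 × 0.688999 = 0.26182
  P(Z=Degraded)·f_Degraded = 0.25 × 0.659134 = 0.164783
Sum: 0.244478 + 0.26182 + 0.164783 = 0.671081
P(State Saturated | 0.5 seconds) = 0.244478 / 0.671081 ≈ 0.3643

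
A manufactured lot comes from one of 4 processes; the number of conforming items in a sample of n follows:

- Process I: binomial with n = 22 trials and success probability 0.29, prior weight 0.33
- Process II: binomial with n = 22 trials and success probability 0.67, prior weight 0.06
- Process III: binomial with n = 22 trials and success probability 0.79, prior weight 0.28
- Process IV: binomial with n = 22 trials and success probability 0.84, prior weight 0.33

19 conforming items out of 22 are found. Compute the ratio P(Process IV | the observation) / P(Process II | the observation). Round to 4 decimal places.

Posterior odds = (π_i f_i(x)) / (π_j f_j(x)); the normalising sum cancels.
Component likelihoods at x = 19 conforming items out of 22:
  f_I = C(22,19)·0.29^19·0.71^3 = 1540·6.10326e-11·0.357911 = 3.36401e-08
  f_II = C(22,19)·0.67^19·0.33^3 = 1540·0.000495931·0.035937 = 0.0274463
  f_III = C(22,19)·0.79^19·0.21^3 = 1540·0.0113479·0.009261 = 0.161843
  f_IV = C(22,19)·0.84^19·0.16^3 = 1540·0.0364172·0.004096 = 0.229714
Posterior odds = (π_IV·f_IV) / (π_II·f_II) = (0.33·0.229714) / (0.06·0.0274463) = 0.0758056 / 0.00164678 ≈ 46.0327

46.0327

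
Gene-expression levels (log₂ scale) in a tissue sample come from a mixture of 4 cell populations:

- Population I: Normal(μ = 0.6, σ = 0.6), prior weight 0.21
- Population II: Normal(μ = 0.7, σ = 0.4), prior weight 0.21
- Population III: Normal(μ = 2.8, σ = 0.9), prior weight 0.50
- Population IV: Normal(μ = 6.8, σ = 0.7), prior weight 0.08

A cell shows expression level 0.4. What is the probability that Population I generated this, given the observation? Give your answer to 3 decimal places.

P(component k | x) = π_k·f_k(x) / marginal(x), where marginal(x) = Σ_j π_j·f_j(x).
Component likelihoods at x = 0.4:
  L_I = 0.628972
  L_II = 0.752844
  L_III = 0.0126622
  L_IV = 4.0186e-19
Unnormalised posteriors:
  π_I·L_I = 0.21 × 0.628972 = 0.132084
  π_II·L_II = 0.21 × 0.752844 = 0.158097
  π_III·L_III = 0.50 × 0.0126622 = 0.0063311
  π_IV·L_IV = 0.08 × 4.0186e-19 = 3.21488e-20
Evidence: 0.132084 + 0.158097 + 0.0063311 + 3.21488e-20 = 0.296512
Responsibility of Population I: 0.132084 / 0.296512 ≈ 0.445

0.445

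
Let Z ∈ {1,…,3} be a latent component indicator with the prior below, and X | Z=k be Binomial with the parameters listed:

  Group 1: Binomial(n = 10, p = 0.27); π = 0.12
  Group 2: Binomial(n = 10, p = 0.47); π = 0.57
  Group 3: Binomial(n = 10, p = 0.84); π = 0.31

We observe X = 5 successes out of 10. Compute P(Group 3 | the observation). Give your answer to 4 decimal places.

0.0228

P(component k | x) = w_k·f_k(x) / marginal(x), where marginal(x) = Σ_j w_j·f_j(x).
Binomial probabilities:
  L_1 = C(10,5)·0.27^5·0.73^5 = 252·0.00143489·0.207307 = 0.0749607
  L_2 = C(10,5)·0.47^5·0.53^5 = 252·0.0229345·0.0418195 = 0.241696
  L_3 = C(10,5)·0.84^5·0.16^5 = 252·0.418212·0.000104858 = 0.0110509
Prior × likelihood for each component:
  w_1·L_1 = 0.12 × 0.0749607 = 0.00899528
  w_2·L_2 = 0.57 × 0.241696 = 0.137767
  w_3·L_3 = 0.31 × 0.0110509 = 0.00342577
Evidence: 0.00899528 + 0.137767 + 0.00342577 = 0.150188
Responsibility of Group 3: 0.00342577 / 0.150188 ≈ 0.0228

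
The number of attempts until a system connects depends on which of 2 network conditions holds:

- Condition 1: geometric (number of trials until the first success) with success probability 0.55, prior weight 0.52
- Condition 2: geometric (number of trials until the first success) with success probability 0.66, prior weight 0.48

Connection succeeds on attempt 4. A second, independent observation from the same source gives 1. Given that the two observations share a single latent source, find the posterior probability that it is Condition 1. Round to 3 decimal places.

Posterior ∝ prior × likelihood, so P(k | x) ∝ π_k f_k(x); normalise over all components.
Since both observations come from the same component, the likelihood for component k is f_k(x₁)·f_k(x₂).
  f_1 = [0.0501187] × [0.55] = 0.0275653
  f_2 = [0.0259406] × [0.66] = 0.0171208
Prior × likelihood for each component:
  π_1·f_1 = 0.52 × 0.0275653 = 0.014334
  π_2·f_2 = 0.48 × 0.0171208 = 0.00821799
Denominator: 0.014334 + 0.00821799 = 0.022552
Responsibility of Condition 1: 0.014334 / 0.022552 ≈ 0.636

0.636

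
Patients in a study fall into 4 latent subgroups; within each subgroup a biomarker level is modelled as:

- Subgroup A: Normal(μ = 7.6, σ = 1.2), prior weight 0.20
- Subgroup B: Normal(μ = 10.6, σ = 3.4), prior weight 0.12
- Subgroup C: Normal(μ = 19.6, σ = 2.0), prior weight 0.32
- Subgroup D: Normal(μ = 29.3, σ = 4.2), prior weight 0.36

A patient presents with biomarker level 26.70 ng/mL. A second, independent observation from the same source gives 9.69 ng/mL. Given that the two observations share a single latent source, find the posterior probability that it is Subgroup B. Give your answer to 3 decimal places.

0.303

The responsibility of component k is w_k f_k(x) divided by Σ_j w_j f_j(x).
Since both observations come from the same component, the likelihood for component k is f_k(x₁)·f_k(x₂).
  f_A = [3.23286e-56] × [0.0729514] = 2.35842e-57
  f_B = [1.58612e-06] × [0.113208] = 1.79561e-07
  f_C = [0.000365832] × [9.29984e-07] = 3.40218e-10
  f_D = [0.0784234] × [1.75327e-06] = 1.37498e-07
Unnormalised posteriors:
  w_A·f_A = 0.20 × 2.35842e-57 = 4.71683e-58
  w_B·f_B = 0.12 × 1.79561e-07 = 2.15473e-08
  w_C·f_C = 0.32 × 3.40218e-10 = 1.0887e-10
  w_D·f_D = 0.36 × 1.37498e-07 = 4.94992e-08
Evidence: 4.71683e-58 + 2.15473e-08 + 1.0887e-10 + 4.94992e-08 = 7.11554e-08
Responsibility of Subgroup B: 2.15473e-08 / 7.11554e-08 ≈ 0.303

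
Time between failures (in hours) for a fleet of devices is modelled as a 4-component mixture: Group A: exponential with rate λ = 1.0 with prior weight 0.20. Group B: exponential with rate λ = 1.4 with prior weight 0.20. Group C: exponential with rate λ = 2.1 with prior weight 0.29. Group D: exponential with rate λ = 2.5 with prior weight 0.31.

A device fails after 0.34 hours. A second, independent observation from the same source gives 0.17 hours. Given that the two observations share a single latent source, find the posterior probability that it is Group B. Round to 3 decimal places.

Apply Bayes' rule: the posterior for each component is proportional to its prior times its likelihood at x.
Since both observations come from the same component, the likelihood for component k is f_k(x₁)·f_k(x₂).
  L_A = [1.0·e^(−1.0·0.34) = 1.0·e^(−0.3400) = 0.71177] × [0.843665] = 0.600496
  L_B = [1.4·e^(−1.4·0.34) = 1.4·e^(−0.4760) = 0.869769] × [1.10348] = 0.959776
  L_C = [2.1·e^(−2.1·0.34) = 2.1·e^(−0.7140) = 1.02833] × [1.46952] = 1.51116
  L_D = [2.5·e^(−2.5·0.34) = 2.5·e^(−0.8500) = 1.06854] × [1.63442] = 1.74644
Unnormalised posteriors:
  P(Z=A)·L_A = 0.20 × 0.600496 = 0.120099
  P(Z=B)·L_B = 0.20 × 0.959776 = 0.191955
  P(Z=C)·L_C = 0.29 × 1.51116 = 0.438235
  P(Z=D)·L_D = 0.31 × 1.74644 = 0.541398
Sum: 0.120099 + 0.191955 + 0.438235 + 0.541398 = 1.29169
Responsibility of Group B: 0.191955 / 1.29169 ≈ 0.149

0.149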